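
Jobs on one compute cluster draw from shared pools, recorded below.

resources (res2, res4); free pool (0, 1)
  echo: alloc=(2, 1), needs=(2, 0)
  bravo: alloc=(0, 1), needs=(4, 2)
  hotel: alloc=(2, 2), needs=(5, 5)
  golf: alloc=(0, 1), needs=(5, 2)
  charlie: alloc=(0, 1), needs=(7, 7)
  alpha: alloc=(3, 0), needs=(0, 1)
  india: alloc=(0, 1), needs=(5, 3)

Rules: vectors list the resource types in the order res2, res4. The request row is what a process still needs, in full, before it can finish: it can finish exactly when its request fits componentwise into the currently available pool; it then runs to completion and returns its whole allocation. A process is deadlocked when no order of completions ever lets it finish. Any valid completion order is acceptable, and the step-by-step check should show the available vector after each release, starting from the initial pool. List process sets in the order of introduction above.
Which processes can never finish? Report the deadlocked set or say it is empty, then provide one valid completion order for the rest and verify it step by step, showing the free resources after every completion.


No process is deadlocked.
Key observation: no deadlock: alpha fits now, and the freed resources carry the rest through.
The rest can finish in the order alpha, echo, golf, india, bravo, hotel, charlie. Step-by-step check:
  pool = (0, 1)
  alpha: need (0, 1) fits (0, 1); releases (3, 0), pool now (3, 1)
  echo: need (2, 0) fits (3, 1); releases (2, 1), pool now (5, 2)
  golf: need (5, 2) fits (5, 2); releases (0, 1), pool now (5, 3)
  india: need (5, 3) fits (5, 3); releases (0, 1), pool now (5, 4)
  bravo: need (4, 2) fits (5, 4); releases (0, 1), pool now (5, 5)
  hotel: need (5, 5) fits (5, 5); releases (2, 2), pool now (7, 7)
  charlie: need (7, 7) fits (7, 7); releases (0, 1), pool now (7, 8)


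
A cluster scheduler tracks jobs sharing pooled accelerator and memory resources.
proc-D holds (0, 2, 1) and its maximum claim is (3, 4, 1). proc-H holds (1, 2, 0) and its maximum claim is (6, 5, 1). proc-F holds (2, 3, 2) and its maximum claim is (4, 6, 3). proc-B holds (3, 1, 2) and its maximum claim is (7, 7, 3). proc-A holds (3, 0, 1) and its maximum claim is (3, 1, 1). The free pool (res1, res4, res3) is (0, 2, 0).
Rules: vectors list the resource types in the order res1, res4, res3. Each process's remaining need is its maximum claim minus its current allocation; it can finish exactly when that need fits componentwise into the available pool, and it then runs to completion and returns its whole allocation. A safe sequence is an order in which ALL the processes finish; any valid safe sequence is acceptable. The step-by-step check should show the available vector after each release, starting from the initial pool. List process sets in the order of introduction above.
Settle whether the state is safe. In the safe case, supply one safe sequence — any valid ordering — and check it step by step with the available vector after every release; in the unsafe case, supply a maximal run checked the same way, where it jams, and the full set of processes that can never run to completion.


SAFE — a valid safe sequence is proc-A, proc-D, proc-F, proc-H, proc-B.
Key observation: proc-D marks the first exact bind of the order: its need (3, 2, 0) fits the free (3, 2, 1) with zero slack on a requested resource.
Verifying each step:
  pool = (0, 2, 0)
  proc-A needs (0, 1, 0) <= (0, 2, 0) -> finishes; pool += (3, 0, 1) = (3, 2, 1)
  proc-D needs (3, 2, 0) <= (3, 2, 1) -> finishes; pool += (0, 2, 1) = (3, 4, 2)
  proc-F needs (2, 3, 1) <= (3, 4, 2) -> finishes; pool += (2, 3, 2) = (5, 7, 4)
  proc-H needs (5, 3, 1) <= (5, 7, 4) -> finishes; pool += (1, 2, 0) = (6, 9, 4)
  proc-B needs (4, 6, 1) <= (6, 9, 4) -> finishes; pool += (3, 1, 2) = (9, 10, 6)


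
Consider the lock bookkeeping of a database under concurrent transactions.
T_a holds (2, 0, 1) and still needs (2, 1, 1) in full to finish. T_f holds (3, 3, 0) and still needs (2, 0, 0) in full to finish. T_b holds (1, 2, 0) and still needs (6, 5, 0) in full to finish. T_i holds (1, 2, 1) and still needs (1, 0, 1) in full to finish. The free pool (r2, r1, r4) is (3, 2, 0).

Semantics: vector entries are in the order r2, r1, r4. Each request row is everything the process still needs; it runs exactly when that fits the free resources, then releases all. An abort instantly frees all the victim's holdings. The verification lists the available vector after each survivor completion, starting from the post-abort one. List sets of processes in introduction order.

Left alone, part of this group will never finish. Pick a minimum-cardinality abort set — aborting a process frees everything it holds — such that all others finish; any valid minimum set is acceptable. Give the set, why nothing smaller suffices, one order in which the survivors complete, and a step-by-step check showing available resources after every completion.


Minimum abort set: T_a.
Key observation: before aborting T_a, T_i was permanently blocked — no order could ever run it; afterwards it completes at step 3.
Minimality: the empty abort set fails — the state is deadlocked as it stands.
One survivor order: T_f, T_b, T_i. Verifying each step (post-abort pool first):
  pool = (5, 2, 1)
  run T_f (needs (2, 0, 0), free (5, 2, 1)); after release of (3, 3, 0) the pool is (8, 5, 1)
  run T_b (needs (6, 5, 0), free (8, 5, 1)); after release of (1, 2, 0) the pool is (9, 7, 1)
  run T_i (needs (1, 0, 1), free (9, 7, 1)); after release of (1, 2, 1) the pool is (10, 9, 2)


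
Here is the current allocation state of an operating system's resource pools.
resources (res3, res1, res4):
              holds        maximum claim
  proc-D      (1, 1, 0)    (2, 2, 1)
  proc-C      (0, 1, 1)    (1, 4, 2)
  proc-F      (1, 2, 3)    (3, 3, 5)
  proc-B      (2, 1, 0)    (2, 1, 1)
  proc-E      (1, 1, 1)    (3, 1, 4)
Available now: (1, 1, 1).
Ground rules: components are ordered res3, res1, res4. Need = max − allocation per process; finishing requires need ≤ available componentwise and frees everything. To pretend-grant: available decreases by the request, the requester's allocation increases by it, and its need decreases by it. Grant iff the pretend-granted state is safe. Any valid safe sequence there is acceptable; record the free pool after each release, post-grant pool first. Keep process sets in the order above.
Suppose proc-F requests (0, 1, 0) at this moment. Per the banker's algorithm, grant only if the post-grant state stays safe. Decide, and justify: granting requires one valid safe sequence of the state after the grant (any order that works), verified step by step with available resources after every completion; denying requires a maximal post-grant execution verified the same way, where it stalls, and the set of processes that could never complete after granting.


DENY. Granting would leave the state unsafe.
Key observation: after proc-B, proc-D the pool peaks at (4, 2, 1), and each blocked process is short somewhere: proc-C on res1; proc-F on res4; proc-E on res4.
On the post-grant state, proc-B, proc-D is a maximal run — nothing extends it. Verifying each step:
  pool = (1, 0, 1)
  proc-B needs (0, 0, 1) <= (1, 0, 1) -> finishes; pool += (2, 1, 0) = (3, 1, 1)
  proc-D needs (1, 1, 1) <= (3, 1, 1) -> finishes; pool += (1, 1, 0) = (4, 2, 1)
  blocked: proc-C wants (1, 3, 1), pool (4, 2, 1) — not enough res1
  blocked: proc-F wants (2, 0, 2), pool (4, 2, 1) — not enough res4
  blocked: proc-E wants (2, 0, 3), pool (4, 2, 1) — not enough res4
Had the request been granted, proc-C, proc-F and proc-E could never finish.


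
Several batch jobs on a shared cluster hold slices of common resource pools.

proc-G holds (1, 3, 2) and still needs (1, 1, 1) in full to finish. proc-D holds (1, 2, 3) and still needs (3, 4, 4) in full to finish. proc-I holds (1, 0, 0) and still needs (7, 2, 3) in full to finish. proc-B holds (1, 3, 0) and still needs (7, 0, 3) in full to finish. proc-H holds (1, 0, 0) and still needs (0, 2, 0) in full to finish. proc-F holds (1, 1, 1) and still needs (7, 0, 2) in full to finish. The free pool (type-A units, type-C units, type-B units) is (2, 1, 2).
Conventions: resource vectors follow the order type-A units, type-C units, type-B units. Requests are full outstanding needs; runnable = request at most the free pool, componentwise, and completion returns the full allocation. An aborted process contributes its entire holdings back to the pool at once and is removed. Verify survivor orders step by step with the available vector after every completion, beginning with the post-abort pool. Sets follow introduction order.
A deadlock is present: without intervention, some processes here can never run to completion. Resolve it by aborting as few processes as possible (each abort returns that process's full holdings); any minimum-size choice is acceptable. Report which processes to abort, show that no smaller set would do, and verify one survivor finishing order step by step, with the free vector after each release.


Abort proc-B and proc-F.
Key observation: the returned (2, 4, 1) from proc-B and proc-F is what brings proc-I — unrunnable before, under any order — into play at step 4.
Why nothing smaller works — every single abort fails: proc-G alone leaves proc-I blocked (short on type-A units); proc-D alone leaves proc-I blocked (short on type-A units); proc-I alone leaves proc-B blocked (short on type-A units); proc-B alone leaves proc-I blocked (short on type-A units); proc-H alone leaves proc-I blocked (short on type-A units); proc-F alone leaves proc-I blocked (short on type-A units).
Survivors finish in the order: proc-H, proc-G, proc-D, proc-I. Walking it through (pool after the aborts first):
  pool = (4, 5, 3)
  proc-H: need (0, 2, 0) fits (4, 5, 3); releases (1, 0, 0), pool now (5, 5, 3)
  proc-G: need (1, 1, 1) fits (5, 5, 3); releases (1, 3, 2), pool now (6, 8, 5)
  proc-D: need (3, 4, 4) fits (6, 8, 5); releases (1, 2, 3), pool now (7, 10, 8)
  proc-I: need (7, 2, 3) fits (7, 10, 8); releases (1, 0, 0), pool now (8, 10, 8)


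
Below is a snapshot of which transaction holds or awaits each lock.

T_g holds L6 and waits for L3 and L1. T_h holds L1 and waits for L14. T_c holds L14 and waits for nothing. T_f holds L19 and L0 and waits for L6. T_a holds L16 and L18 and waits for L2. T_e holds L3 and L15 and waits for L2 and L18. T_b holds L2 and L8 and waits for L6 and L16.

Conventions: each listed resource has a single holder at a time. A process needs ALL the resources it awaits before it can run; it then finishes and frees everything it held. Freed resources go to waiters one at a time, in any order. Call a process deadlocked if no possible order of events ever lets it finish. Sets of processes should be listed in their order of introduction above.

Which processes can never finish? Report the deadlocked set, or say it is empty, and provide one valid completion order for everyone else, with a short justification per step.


Deadlocked set: T_g, T_f, T_a, T_e and T_b.
Key observation: along T_g -> T_e -> T_a -> T_b -> T_g, each member waits on what the next one holds — a deadlock; T_f waits into the deadlock from upstream.
One completion order for the rest: T_c, T_h.
Walking it through:
  run T_c (it waits on nothing); releases L14
  T_h waits on L14 — all released -> runs and releases L1


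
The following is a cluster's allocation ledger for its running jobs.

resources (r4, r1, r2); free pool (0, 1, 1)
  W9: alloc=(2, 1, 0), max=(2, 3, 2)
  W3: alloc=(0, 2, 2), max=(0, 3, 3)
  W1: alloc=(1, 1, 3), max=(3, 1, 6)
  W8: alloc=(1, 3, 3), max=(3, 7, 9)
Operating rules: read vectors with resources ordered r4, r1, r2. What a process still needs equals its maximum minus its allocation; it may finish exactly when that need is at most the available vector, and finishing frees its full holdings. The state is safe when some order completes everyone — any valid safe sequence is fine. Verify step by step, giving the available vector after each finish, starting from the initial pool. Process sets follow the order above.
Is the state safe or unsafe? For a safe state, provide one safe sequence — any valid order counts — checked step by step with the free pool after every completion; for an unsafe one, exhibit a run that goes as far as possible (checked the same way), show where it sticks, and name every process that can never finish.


The state is SAFE; one workable sequence: W3, W9, W1, W8.
Key observation: W3 is the earliest step where a requested resource binds exactly: need (0, 1, 1), pool (0, 1, 1) at its turn.
Check, step by step:
  pool = (0, 1, 1)
  run W3 (needs (0, 1, 1), free (0, 1, 1)); after release of (0, 2, 2) the pool is (0, 3, 3)
  run W9 (needs (0, 2, 2), free (0, 3, 3)); after release of (2, 1, 0) the pool is (2, 4, 3)
  run W1 (needs (2, 0, 3), free (2, 4, 3)); after release of (1, 1, 3) the pool is (3, 5, 6)
  run W8 (needs (2, 4, 6), free (3, 5, 6)); after release of (1, 3, 3) the pool is (4, 8, 9)


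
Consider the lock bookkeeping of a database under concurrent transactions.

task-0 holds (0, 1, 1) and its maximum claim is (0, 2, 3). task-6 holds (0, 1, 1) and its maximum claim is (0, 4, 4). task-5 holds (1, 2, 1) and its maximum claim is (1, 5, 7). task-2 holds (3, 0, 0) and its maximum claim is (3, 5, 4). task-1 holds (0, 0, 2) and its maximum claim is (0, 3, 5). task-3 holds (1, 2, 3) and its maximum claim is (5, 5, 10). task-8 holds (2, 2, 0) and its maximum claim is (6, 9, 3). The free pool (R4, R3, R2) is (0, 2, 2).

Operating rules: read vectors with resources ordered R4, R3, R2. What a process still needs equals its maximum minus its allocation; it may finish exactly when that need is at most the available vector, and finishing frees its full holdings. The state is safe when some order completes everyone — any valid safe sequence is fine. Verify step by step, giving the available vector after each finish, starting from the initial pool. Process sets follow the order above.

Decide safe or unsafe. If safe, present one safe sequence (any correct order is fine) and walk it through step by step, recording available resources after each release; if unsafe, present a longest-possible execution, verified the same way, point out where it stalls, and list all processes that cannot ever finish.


SAFE. One safe sequence: task-0, task-1, task-6, task-5, task-2, task-3, task-8.
Key observation: the order's first zero-slack moment is task-0 ((0, 1, 2) needed, (0, 2, 2) free — a requested resource with nothing to spare).
Verifying each step:
  pool = (0, 2, 2)
  task-0 needs (0, 1, 2) <= (0, 2, 2) -> finishes; pool += (0, 1, 1) = (0, 3, 3)
  task-1 needs (0, 3, 3) <= (0, 3, 3) -> finishes; pool += (0, 0, 2) = (0, 3, 5)
  task-6 needs (0, 3, 3) <= (0, 3, 5) -> finishes; pool += (0, 1, 1) = (0, 4, 6)
  task-5 needs (0, 3, 6) <= (0, 4, 6) -> finishes; pool += (1, 2, 1) = (1, 6, 7)
  task-2 needs (0, 5, 4) <= (1, 6, 7) -> finishes; pool += (3, 0, 0) = (4, 6, 7)
  task-3 needs (4, 3, 7) <= (4, 6, 7) -> finishes; pool += (1, 2, 3) = (5, 8, 10)
  task-8 needs (4, 7, 3) <= (5, 8, 10) -> finishes; pool += (2, 2, 0) = (7, 10, 10)


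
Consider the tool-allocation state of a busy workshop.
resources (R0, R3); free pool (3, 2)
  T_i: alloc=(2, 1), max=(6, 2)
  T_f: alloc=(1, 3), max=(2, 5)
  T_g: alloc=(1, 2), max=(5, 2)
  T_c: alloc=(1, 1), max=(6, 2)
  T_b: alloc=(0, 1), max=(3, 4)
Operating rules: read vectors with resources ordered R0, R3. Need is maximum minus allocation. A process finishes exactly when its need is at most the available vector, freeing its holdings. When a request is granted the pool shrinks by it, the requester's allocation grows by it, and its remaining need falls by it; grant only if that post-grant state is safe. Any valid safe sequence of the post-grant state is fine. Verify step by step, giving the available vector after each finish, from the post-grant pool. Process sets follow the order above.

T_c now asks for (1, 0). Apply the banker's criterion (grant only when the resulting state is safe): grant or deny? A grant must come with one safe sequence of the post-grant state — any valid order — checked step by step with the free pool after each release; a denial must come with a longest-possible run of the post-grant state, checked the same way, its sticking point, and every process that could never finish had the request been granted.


DENY. Granting would leave the state unsafe.
Key observation: the pool after T_f, T_b is (3, 6); every surviving request exceeds it in R0, so progress ends there.
Pretend the grant happened; the run T_f, T_b goes as far as possible. Check, step by step:
  pool = (2, 2)
  run T_f (needs (1, 2), free (2, 2)); after release of (1, 3) the pool is (3, 5)
  run T_b (needs (3, 3), free (3, 5)); after release of (0, 1) the pool is (3, 6)
  T_i cannot run: need (4, 1) vs free (3, 6) (insufficient R0)
  T_g cannot run: need (4, 0) vs free (3, 6) (insufficient R0)
  T_c cannot run: need (4, 1) vs free (3, 6) (insufficient R0)
Had the request been granted, T_i, T_g and T_c could never finish.


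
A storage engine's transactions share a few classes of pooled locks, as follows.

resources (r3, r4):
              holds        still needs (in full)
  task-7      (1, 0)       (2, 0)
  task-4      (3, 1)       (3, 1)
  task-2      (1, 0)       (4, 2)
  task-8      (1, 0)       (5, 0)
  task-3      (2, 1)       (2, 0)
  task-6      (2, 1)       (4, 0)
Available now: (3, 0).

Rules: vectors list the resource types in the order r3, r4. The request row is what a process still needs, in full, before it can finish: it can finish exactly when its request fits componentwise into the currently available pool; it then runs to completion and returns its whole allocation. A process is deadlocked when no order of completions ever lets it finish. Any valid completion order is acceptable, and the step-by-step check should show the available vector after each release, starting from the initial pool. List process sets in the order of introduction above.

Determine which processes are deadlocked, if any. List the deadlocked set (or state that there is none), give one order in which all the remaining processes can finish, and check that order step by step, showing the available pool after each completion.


Nothing here is deadlocked.
Key observation: task-3 leads a chain of completions in which each release enables another process.
One completion order for the rest: task-3, task-7, task-4, task-6, task-8, task-2. Step-by-step check:
  pool = (3, 0)
  run task-3 (needs (2, 0), free (3, 0)); after release of (2, 1) the pool is (5, 1)
  run task-7 (needs (2, 0), free (5, 1)); after release of (1, 0) the pool is (6, 1)
  run task-4 (needs (3, 1), free (6, 1)); after release of (3, 1) the pool is (9, 2)
  run task-6 (needs (4, 0), free (9, 2)); after release of (2, 1) the pool is (11, 3)
  run task-8 (needs (5, 0), free (11, 3)); after release of (1, 0) the pool is (12, 3)
  run task-2 (needs (4, 2), free (12, 3)); after release of (1, 0) the pool is (13, 3)


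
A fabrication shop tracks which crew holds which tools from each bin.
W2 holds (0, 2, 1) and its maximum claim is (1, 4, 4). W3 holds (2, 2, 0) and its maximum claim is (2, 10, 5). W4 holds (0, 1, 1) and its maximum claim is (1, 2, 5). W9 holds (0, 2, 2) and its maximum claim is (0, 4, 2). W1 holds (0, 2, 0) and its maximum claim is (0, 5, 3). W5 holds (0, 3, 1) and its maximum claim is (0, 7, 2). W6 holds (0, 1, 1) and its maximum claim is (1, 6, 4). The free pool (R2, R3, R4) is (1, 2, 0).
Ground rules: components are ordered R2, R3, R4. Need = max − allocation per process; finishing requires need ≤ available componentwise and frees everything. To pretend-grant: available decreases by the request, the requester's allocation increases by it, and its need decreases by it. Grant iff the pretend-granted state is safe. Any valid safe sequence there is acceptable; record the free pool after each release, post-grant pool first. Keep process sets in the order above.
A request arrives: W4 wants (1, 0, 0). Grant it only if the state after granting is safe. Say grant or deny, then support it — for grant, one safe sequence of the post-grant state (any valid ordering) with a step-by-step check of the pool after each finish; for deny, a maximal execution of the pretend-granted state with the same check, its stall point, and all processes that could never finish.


DENY: after the grant no complete ordering would exist.
Key observation: after W9, W5, W1 the pool peaks at (0, 9, 3), and each blocked process is short somewhere: W2 on R2; W3 on R4; W4 on R4; W6 on R2.
Pretend the grant happened; the run W9, W5, W1 goes as far as possible. Walking it through:
  pool = (0, 2, 0)
  run W9 (needs (0, 2, 0), free (0, 2, 0)); after release of (0, 2, 2) the pool is (0, 4, 2)
  run W5 (needs (0, 4, 1), free (0, 4, 2)); after release of (0, 3, 1) the pool is (0, 7, 3)
  run W1 (needs (0, 3, 3), free (0, 7, 3)); after release of (0, 2, 0) the pool is (0, 9, 3)
  W2 cannot run: need (1, 2, 3) vs free (0, 9, 3) (insufficient R2)
  W3 cannot run: need (0, 8, 5) vs free (0, 9, 3) (insufficient R4)
  W4 cannot run: need (0, 1, 4) vs free (0, 9, 3) (insufficient R4)
  W6 cannot run: need (1, 5, 3) vs free (0, 9, 3) (insufficient R2)
Post-grant, the permanently blocked set is W2, W3, W4 and W6.


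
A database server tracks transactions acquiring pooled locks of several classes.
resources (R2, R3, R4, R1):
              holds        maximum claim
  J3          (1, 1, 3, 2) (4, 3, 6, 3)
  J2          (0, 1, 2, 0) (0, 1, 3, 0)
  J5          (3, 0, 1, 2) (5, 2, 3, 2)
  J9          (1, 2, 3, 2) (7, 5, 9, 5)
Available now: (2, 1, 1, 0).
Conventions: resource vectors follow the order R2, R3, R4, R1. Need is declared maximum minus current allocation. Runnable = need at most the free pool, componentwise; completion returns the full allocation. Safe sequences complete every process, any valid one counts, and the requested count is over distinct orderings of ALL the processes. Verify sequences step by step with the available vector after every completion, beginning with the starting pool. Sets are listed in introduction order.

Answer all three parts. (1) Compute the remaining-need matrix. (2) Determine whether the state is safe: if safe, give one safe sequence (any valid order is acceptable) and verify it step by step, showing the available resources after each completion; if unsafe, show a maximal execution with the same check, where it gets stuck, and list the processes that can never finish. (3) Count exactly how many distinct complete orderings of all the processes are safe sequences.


(1) Remaining need (order R2, R3, R4, R1):
  J3: (3, 2, 3, 1)
  J2: (0, 0, 1, 0)
  J5: (2, 2, 2, 0)
  J9: (6, 3, 6, 3)
(2) SAFE. One safe sequence: J2, J5, J3, J9.
Key observation: J2 marks the first exact bind of the order: its need (0, 0, 1, 0) fits the free (2, 1, 1, 0) with zero slack on a requested resource.
Step-by-step check:
  pool = (2, 1, 1, 0)
  run J2 (needs (0, 0, 1, 0), free (2, 1, 1, 0)); after release of (0, 1, 2, 0) the pool is (2, 2, 3, 0)
  run J5 (needs (2, 2, 2, 0), free (2, 2, 3, 0)); after release of (3, 0, 1, 2) the pool is (5, 2, 4, 2)
  run J3 (needs (3, 2, 3, 1), free (5, 2, 4, 2)); after release of (1, 1, 3, 2) the pool is (6, 3, 7, 4)
  run J9 (needs (6, 3, 6, 3), free (6, 3, 7, 4)); after release of (1, 2, 3, 2) the pool is (7, 5, 10, 6)
(3) The exact count: 1 of the possible complete orderings is a safe sequence.


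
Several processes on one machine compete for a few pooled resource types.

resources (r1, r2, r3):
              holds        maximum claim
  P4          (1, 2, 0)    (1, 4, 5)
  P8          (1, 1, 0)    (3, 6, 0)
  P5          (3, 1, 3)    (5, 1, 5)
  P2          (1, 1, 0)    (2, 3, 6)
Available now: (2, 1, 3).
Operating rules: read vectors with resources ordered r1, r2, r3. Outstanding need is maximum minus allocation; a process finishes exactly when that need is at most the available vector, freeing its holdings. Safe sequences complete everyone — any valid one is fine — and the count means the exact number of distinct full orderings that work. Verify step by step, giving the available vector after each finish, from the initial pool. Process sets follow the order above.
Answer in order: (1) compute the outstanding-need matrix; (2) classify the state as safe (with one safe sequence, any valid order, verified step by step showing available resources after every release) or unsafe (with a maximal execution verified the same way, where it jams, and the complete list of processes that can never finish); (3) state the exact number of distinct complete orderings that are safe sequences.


(1) Outstanding need per process (order r1, r2, r3):
  P4: (0, 2, 5)
  P8: (2, 5, 0)
  P5: (2, 0, 2)
  P2: (1, 2, 6)
(2) The state is SAFE; one workable sequence: P5, P4, P2, P8.
Key observation: P5 marks the first exact bind of the order: its need (2, 0, 2) fits the free (2, 1, 3) with zero slack on a requested resource.
Walking it through:
  pool = (2, 1, 3)
  P5 needs (2, 0, 2) <= (2, 1, 3) -> finishes; pool += (3, 1, 3) = (5, 2, 6)
  P4 needs (0, 2, 5) <= (5, 2, 6) -> finishes; pool += (1, 2, 0) = (6, 4, 6)
  P2 needs (1, 2, 6) <= (6, 4, 6) -> finishes; pool += (1, 1, 0) = (7, 5, 6)
  P8 needs (2, 5, 0) <= (7, 5, 6) -> finishes; pool += (1, 1, 0) = (8, 6, 6)
(3) The exact count: 2 of the possible complete orderings are safe sequences.


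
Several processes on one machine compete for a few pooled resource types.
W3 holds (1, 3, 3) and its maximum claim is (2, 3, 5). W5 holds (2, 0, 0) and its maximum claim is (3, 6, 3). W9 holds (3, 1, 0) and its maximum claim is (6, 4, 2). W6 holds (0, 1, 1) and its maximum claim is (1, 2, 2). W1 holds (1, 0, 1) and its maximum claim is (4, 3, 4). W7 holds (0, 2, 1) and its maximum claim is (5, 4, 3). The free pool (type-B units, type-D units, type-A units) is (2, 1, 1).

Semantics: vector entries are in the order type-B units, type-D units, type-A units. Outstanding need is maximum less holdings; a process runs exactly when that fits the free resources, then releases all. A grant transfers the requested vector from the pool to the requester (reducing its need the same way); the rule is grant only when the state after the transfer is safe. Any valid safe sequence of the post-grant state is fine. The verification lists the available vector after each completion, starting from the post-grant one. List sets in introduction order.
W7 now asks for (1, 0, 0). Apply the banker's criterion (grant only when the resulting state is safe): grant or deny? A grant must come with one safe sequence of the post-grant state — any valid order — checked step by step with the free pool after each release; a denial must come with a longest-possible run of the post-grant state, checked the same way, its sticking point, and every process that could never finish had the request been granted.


DENY — the pretend-granted state is unsafe.
Key observation: after W6, W3 the pool peaks at (2, 5, 5), and each blocked process is short somewhere: W5 on type-D units; W9 on type-B units; W1 on type-B units; W7 on type-B units.
On the post-grant state, W6, W3 is a maximal run — nothing extends it. Verifying each step:
  pool = (1, 1, 1)
  run W6 (needs (1, 1, 1), free (1, 1, 1)); after release of (0, 1, 1) the pool is (1, 2, 2)
  run W3 (needs (1, 0, 2), free (1, 2, 2)); after release of (1, 3, 3) the pool is (2, 5, 5)
  W5 cannot run: need (1, 6, 3) vs free (2, 5, 5) (insufficient type-D units)
  W9 cannot run: need (3, 3, 2) vs free (2, 5, 5) (insufficient type-B units)
  W1 cannot run: need (3, 3, 3) vs free (2, 5, 5) (insufficient type-B units)
  W7 cannot run: need (4, 2, 2) vs free (2, 5, 5) (insufficient type-B units)
Post-grant, the permanently blocked set is W5, W9, W1 and W7.


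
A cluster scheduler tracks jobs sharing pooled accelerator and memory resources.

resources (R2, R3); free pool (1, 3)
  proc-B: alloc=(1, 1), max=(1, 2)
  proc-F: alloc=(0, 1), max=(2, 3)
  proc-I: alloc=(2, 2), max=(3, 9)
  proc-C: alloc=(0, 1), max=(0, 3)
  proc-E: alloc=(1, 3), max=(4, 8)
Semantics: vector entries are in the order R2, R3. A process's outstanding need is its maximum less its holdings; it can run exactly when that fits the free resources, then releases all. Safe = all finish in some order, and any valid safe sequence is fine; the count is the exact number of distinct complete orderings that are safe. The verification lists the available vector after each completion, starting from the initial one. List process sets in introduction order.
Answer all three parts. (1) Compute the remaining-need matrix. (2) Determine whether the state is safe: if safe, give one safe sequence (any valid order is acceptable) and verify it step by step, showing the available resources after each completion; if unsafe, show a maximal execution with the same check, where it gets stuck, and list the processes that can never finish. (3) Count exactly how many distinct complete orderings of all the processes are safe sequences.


(1) Outstanding need per process (order R2, R3):
  proc-B: (0, 1)
  proc-F: (2, 2)
  proc-I: (1, 7)
  proc-C: (0, 2)
  proc-E: (3, 5)
(2) UNSAFE.
Key observation: after proc-B, proc-F, proc-C the pool peaks at (2, 6), and each blocked process is short somewhere: proc-I on R3; proc-E on R2.
The run proc-B, proc-F, proc-C cannot be extended any further. Step-by-step check:
  pool = (1, 3)
  proc-B needs (0, 1) <= (1, 3) -> finishes; pool += (1, 1) = (2, 4)
  proc-F needs (2, 2) <= (2, 4) -> finishes; pool += (0, 1) = (2, 5)
  proc-C needs (0, 2) <= (2, 5) -> finishes; pool += (0, 1) = (2, 6)
  proc-I cannot run: need (1, 7) vs free (2, 6) (insufficient R3)
  proc-E cannot run: need (3, 5) vs free (2, 6) (insufficient R2)
Permanently blocked: proc-I and proc-E.
(3) The exact count: 0 of the possible complete orderings are safe sequences.


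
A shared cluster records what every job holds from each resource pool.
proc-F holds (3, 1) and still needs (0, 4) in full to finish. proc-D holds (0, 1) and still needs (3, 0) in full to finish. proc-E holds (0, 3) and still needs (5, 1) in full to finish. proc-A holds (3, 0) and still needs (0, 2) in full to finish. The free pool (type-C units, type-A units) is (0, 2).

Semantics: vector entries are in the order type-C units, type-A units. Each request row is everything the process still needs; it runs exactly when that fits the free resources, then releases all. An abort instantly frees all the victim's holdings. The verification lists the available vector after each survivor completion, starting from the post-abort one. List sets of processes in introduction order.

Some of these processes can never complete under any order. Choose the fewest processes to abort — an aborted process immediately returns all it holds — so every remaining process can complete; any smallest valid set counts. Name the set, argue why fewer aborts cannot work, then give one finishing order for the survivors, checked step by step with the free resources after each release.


Abort proc-F.
Key observation: the returned (3, 1) from proc-F is what brings proc-E — unrunnable before, under any order — into play at step 2.
Why nothing smaller works: aborting no one leaves the state deadlocked as given.
One survivor order: proc-A, proc-E, proc-D. Walking it through (post-abort pool first):
  pool = (3, 3)
  run proc-A (needs (0, 2), free (3, 3)); after release of (3, 0) the pool is (6, 3)
  run proc-E (needs (5, 1), free (6, 3)); after release of (0, 3) the pool is (6, 6)
  run proc-D (needs (3, 0), free (6, 6)); after release of (0, 1) the pool is (6, 7)


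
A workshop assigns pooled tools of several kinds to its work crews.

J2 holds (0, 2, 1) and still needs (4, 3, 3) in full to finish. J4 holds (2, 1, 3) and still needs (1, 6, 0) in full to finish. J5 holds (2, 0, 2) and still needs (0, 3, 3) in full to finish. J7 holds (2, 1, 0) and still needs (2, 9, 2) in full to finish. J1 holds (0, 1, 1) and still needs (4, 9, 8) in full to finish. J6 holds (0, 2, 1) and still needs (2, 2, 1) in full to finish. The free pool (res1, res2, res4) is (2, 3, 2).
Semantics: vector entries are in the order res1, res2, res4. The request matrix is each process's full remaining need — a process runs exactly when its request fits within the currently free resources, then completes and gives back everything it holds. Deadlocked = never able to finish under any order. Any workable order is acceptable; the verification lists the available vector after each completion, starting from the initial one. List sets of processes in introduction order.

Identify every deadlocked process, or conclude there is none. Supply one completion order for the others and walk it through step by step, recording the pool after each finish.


Deadlocked: J7 and J1.
Key observation: even finishing J6, J5, J2, J4 leaves just (6, 8, 9) free — too little res2 for any of the remaining processes.
A valid finishing order for the others: J6, J5, J2, J4. Check, step by step:
  pool = (2, 3, 2)
  run J6 (needs (2, 2, 1), free (2, 3, 2)); after release of (0, 2, 1) the pool is (2, 5, 3)
  run J5 (needs (0, 3, 3), free (2, 5, 3)); after release of (2, 0, 2) the pool is (4, 5, 5)
  run J2 (needs (4, 3, 3), free (4, 5, 5)); after release of (0, 2, 1) the pool is (4, 7, 6)
  run J4 (needs (1, 6, 0), free (4, 7, 6)); after release of (2, 1, 3) the pool is (6, 8, 9)
None of the blocked processes ever fits:
  blocked: J7 wants (2, 9, 2), pool (6, 8, 9) — not enough res2
  blocked: J1 wants (4, 9, 8), pool (6, 8, 9) — not enough res2


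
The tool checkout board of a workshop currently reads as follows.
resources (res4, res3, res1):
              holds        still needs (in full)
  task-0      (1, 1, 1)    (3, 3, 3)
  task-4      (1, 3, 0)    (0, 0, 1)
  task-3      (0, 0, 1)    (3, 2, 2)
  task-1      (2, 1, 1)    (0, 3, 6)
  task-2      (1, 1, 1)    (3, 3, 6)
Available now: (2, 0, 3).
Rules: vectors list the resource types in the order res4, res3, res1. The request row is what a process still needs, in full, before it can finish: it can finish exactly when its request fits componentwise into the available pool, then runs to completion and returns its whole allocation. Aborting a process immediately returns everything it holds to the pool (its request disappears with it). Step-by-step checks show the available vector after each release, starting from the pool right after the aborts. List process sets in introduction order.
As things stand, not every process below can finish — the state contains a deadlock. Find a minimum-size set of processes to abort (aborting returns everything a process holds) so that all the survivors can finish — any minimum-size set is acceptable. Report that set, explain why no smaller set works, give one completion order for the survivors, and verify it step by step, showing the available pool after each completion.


Minimum abort set: task-2.
Key observation: task-1 was stuck for good until task-2 gave back (1, 1, 1); in the order shown it finishes at step 4.
No smaller set exists: with zero aborts the deadlock remains.
Survivors finish in the order: task-4, task-0, task-3, task-1. Verifying each step (pool after the aborts first):
  pool = (3, 1, 4)
  task-4: need (0, 0, 1) fits (3, 1, 4); releases (1, 3, 0), pool now (4, 4, 4)
  task-0: need (3, 3, 3) fits (4, 4, 4); releases (1, 1, 1), pool now (5, 5, 5)
  task-3: need (3, 2, 2) fits (5, 5, 5); releases (0, 0, 1), pool now (5, 5, 6)
  task-1: need (0, 3, 6) fits (5, 5, 6); releases (2, 1, 1), pool now (7, 6, 7)


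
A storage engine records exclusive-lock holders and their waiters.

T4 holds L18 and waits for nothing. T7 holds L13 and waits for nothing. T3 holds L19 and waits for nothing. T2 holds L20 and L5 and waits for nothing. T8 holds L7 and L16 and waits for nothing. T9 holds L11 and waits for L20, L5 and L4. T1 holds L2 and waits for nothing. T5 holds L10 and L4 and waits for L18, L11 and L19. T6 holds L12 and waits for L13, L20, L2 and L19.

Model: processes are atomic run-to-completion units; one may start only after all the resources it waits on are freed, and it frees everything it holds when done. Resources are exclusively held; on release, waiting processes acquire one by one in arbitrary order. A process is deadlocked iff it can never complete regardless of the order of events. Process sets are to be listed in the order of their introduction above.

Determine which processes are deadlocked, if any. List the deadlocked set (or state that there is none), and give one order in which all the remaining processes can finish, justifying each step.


Deadlocked set: T9 and T5.
Key observation: the knot is the closed ring of waits T9 -> T5 -> T9; no other process is dragged down with it.
One completion order for the rest: T1, T3, T2, T7, T6, T8, T4.
Step-by-step check:
  T1 waits on nothing -> runs at once and releases L2
  T3 waits on nothing -> runs at once and releases L19
  T2 waits on nothing -> runs at once and releases L20 and L5
  T7 waits on nothing -> runs at once and releases L13
  T6: everything it awaited (L13, L20, L2 and L19) is free; runs, freeing L12
  T8 waits on nothing -> runs at once and releases L7 and L16
  T4 waits on nothing -> runs at once and releases L18


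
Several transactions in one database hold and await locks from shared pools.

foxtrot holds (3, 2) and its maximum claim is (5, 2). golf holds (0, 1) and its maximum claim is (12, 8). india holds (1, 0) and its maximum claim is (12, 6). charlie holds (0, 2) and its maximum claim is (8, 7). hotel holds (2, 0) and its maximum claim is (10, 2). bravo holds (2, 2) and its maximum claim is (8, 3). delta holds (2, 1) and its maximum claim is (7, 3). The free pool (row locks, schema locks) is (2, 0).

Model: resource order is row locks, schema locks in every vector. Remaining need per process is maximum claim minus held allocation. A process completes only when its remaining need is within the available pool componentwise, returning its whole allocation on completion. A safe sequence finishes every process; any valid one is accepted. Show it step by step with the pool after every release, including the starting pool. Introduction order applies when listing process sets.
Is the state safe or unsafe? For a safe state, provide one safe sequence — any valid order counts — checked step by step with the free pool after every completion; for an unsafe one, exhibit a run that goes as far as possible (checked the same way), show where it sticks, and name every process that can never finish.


SAFE, for example via the order foxtrot, delta, bravo, charlie, hotel, india, golf.
Key observation: reading the order forward, foxtrot is the first process whose need (2, 0) meets the free pool (2, 0) exactly on a resource it requests.
Verifying each step:
  pool = (2, 0)
  run foxtrot (needs (2, 0), free (2, 0)); after release of (3, 2) the pool is (5, 2)
  run delta (needs (5, 2), free (5, 2)); after release of (2, 1) the pool is (7, 3)
  run bravo (needs (6, 1), free (7, 3)); after release of (2, 2) the pool is (9, 5)
  run charlie (needs (8, 5), free (9, 5)); after release of (0, 2) the pool is (9, 7)
  run hotel (needs (8, 2), free (9, 7)); after release of (2, 0) the pool is (11, 7)
  run india (needs (11, 6), free (11, 7)); after release of (1, 0) the pool is (12, 7)
  run golf (needs (12, 7), free (12, 7)); after release of (0, 1) the pool is (12, 8)


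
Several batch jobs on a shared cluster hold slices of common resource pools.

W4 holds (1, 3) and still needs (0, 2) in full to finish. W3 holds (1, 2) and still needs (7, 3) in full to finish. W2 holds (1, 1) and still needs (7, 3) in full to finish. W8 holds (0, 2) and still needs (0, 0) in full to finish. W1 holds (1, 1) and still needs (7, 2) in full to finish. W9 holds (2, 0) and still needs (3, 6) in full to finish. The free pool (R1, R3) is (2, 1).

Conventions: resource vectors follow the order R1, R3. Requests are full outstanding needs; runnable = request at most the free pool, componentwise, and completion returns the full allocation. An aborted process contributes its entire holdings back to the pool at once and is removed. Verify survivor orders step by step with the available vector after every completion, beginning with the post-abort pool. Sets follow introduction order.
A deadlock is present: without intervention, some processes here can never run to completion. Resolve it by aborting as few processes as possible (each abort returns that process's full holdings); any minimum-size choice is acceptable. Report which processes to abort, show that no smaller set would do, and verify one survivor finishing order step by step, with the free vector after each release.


Minimum abort set: W2 and W1.
Key observation: the deadlocked W3 becomes finishable only because W2 and W1 released (2, 2); it completes at step 3 below.
Minimality, checking each single-abort alternative: W4 alone leaves W3 blocked (short on R1); W3 alone leaves W2 blocked (short on R1); W2 alone leaves W3 blocked (short on R1); W8 alone leaves W3 blocked (short on R1); W1 alone leaves W3 blocked (short on R1); W9 alone leaves W3 blocked (short on R1).
Survivors finish in the order: W4, W9, W3, W8. Walking it through (pool after the aborts first):
  pool = (4, 3)
  W4: need (0, 2) fits (4, 3); releases (1, 3), pool now (5, 6)
  W9: need (3, 6) fits (5, 6); releases (2, 0), pool now (7, 6)
  W3: need (7, 3) fits (7, 6); releases (1, 2), pool now (8, 8)
  W8: need (0, 0) fits (8, 8); releases (0, 2), pool now (8, 10)
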